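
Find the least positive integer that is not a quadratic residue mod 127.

(2/127) = +1, so 2 is a residue.
(3/127) = −1, so 3 is the smallest positive non-residue mod 127.

3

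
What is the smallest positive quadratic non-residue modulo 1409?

(2/1409) = +1, so 2 is a residue.
(3/1409) = −1, so 3 is the smallest positive non-residue mod 1409.

3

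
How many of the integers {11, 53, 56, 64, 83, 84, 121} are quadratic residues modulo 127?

4

(11/127) = +1 → QR.
(53/127) = -1 → non-residue.
(56/127) = -1 → non-residue.
(64/127) = +1 → QR.
(83/127) = -1 → non-residue.
(84/127) = +1 → QR.
(121/127) = +1 → QR.
Total quadratic residues among the 7: 4.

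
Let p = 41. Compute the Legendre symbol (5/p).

1

Reciprocity: 5 ≡ 1 and 41 ≡ 1 (mod 4), so (5/41) = +(41/5).
Reduce top mod 5: now compute (1/5).
Reached (1/5) = 1. Collecting the sign flips along the way, the symbol is +1.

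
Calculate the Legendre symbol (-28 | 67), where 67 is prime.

First reduce: -28 ≡ 39 (mod 67).
Reciprocity: 39 ≡ 3 and 67 ≡ 3 (mod 4), so (39/67) = −(67/39).
Reduce top mod 39: now compute (28/39).
Pull out 2^2: since 39 ≡ 7 (mod 8), (2/39) = +1, so (2/39)^2 = +1.
Reciprocity: 7 ≡ 3 and 39 ≡ 3 (mod 4), so (7/39) = −(39/7).
Reduce top mod 7: now compute (4/7).
Pull out 2^2: since 7 ≡ 7 (mod 8), (2/7) = +1, so (2/7)^2 = +1.
Reached (1/7) = 1. Collecting the sign flips along the way, the symbol is +1.

1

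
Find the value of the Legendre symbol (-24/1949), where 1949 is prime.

1

First reduce: -24 ≡ 1925 (mod 1949).
Reciprocity: 1925 ≡ 1 and 1949 ≡ 1 (mod 4), so (1925/1949) = +(1949/1925).
Reduce top mod 1925: now compute (24/1925).
Pull out 2^3: since 1925 ≡ 5 (mod 8), (2/1925) = -1, so (2/1925)^3 = -1.
Reciprocity: 3 ≡ 3 and 1925 ≡ 1 (mod 4), so (3/1925) = +(1925/3).
Reduce top mod 3: now compute (2/3).
Pull out 2: since 3 ≡ 3 (mod 8), (2/3) = -1.
Reached (1/3) = 1. Collecting the sign flips along the way, the symbol is +1.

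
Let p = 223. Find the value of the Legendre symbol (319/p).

First reduce: 319 ≡ 96 (mod 223).
Pull out 2^5: since 223 ≡ 7 (mod 8), (2/223) = +1, so (2/223)^5 = +1.
Reciprocity: 3 ≡ 3 and 223 ≡ 3 (mod 4), so (3/223) = −(223/3).
Reduce top mod 3: now compute (1/3).
Reached (1/3) = 1. Collecting the sign flips along the way, the symbol is -1.

-1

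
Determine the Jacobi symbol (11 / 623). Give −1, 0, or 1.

Reciprocity: 11 ≡ 3 and 623 ≡ 3 (mod 4), so (11/623) = −(623/11).
Reduce top mod 11: now compute (7/11).
Reciprocity: 7 ≡ 3 and 11 ≡ 3 (mod 4), so (7/11) = −(11/7).
Reduce top mod 7: now compute (4/7).
Pull out 2^2: since 7 ≡ 7 (mod 8), (2/7) = +1, so (2/7)^2 = +1.
Reached (1/7) = 1. Collecting the sign flips along the way, the symbol is +1.

1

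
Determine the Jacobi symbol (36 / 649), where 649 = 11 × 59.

Pull out 2^2: since 649 ≡ 1 (mod 8), (2/649) = +1, so (2/649)^2 = +1.
Reciprocity: 9 ≡ 1 and 649 ≡ 1 (mod 4), so (9/649) = +(649/9).
Reduce top mod 9: now compute (1/9).
Reached (1/9) = 1. Collecting the sign flips along the way, the symbol is +1.

1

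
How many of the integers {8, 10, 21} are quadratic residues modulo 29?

0

(8/29) = -1 → non-residue.
(10/29) = -1 → non-residue.
(21/29) = -1 → non-residue.
Total quadratic residues among the 3: 0.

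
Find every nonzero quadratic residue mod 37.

1 3 4 7 9 10 11 12 16 21 25 26 27 28 30 33 34 36

Square k = 1,…,18 (k and 37−k give the same square):
1²=1, 2²=4, 3²=9, 4²=16, 5²=25, 6²=36, 7²≡12, 8²≡27, 9²≡7, 10²≡26, 11²≡10, 12²≡33, 13²≡21, 14²≡11, 15²≡3, 16²≡34, 17²≡30, 18²≡28 (mod 37).
So the quadratic residues mod 37 are {1, 3, 4, 7, 9, 10, 11, 12, 16, 21, 25, 26, 27, 28, 30, 33, 34, 36}.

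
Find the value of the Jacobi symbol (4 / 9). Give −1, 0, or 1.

Pull out 2^2: since 9 ≡ 1 (mod 8), (2/9) = +1, so (2/9)^2 = +1.
Reached (1/9) = 1. Collecting the sign flips along the way, the symbol is +1.

1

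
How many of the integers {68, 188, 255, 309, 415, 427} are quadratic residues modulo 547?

4

(68/547) = -1 → non-residue.
(188/547) = +1 → QR.
(255/547) = -1 → non-residue.
(309/547) = +1 → QR.
(415/547) = +1 → QR.
(427/547) = +1 → QR.
Total quadratic residues among the 6: 4.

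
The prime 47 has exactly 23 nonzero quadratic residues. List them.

Square k = 1,…,23 (k and 47−k give the same square):
1²=1, 2²=4, 3²=9, 4²=16, 5²=25, 6²=36, 7²≡2, 8²≡17, 9²≡34, 10²≡6, 11²≡27, 12²≡3, 13²≡28, 14²≡8, 15²≡37, 16²≡21, 17²≡7, 18²≡42, 19²≡32, 20²≡24, 21²≡18, 22²≡14, 23²≡12 (mod 47).
So the quadratic residues mod 47 are {1, 2, 3, 4, 6, 7, 8, 9, 12, 14, 16, 17, 18, 21, 24, 25, 27, 28, 32, 34, 36, 37, 42}.

1,2,3,4,6,7,8,9,12,14,16,17,18,21,24,25,27,28,32,34,36,37,42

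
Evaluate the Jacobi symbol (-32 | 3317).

First reduce: -32 ≡ 3285 (mod 3317).
Reciprocity: 3285 ≡ 1 and 3317 ≡ 1 (mod 4), so (3285/3317) = +(3317/3285).
Reduce top mod 3285: now compute (32/3285).
Pull out 2^5: since 3285 ≡ 5 (mod 8), (2/3285) = -1, so (2/3285)^5 = -1.
Reached (1/3285) = 1. Collecting the sign flips along the way, the symbol is -1.

-1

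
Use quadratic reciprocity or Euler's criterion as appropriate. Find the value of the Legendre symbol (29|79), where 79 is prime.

Reciprocity: 29 ≡ 1 and 79 ≡ 3 (mod 4), so (29/79) = +(79/29).
Reduce top mod 29: now compute (21/29).
Reciprocity: 21 ≡ 1 and 29 ≡ 1 (mod 4), so (21/29) = +(29/21).
Reduce top mod 21: now compute (8/21).
Pull out 2^3: since 21 ≡ 5 (mod 8), (2/21) = -1, so (2/21)^3 = -1.
Reached (1/21) = 1. Collecting the sign flips along the way, the symbol is -1.

-1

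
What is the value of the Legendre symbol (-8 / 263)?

-1

First reduce: -8 ≡ 255 (mod 263).
Reciprocity: 255 ≡ 3 and 263 ≡ 3 (mod 4), so (255/263) = −(263/255).
Reduce top mod 255: now compute (8/255).
Pull out 2^3: since 255 ≡ 7 (mod 8), (2/255) = +1, so (2/255)^3 = +1.
Reached (1/255) = 1. Collecting the sign flips along the way, the symbol is -1.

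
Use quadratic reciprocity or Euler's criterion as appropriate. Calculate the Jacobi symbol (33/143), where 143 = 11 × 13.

Reciprocity: 33 ≡ 1 and 143 ≡ 3 (mod 4), so (33/143) = +(143/33).
Reduce top mod 33: now compute (11/33).
Reciprocity: 11 ≡ 3 and 33 ≡ 1 (mod 4), so (11/33) = +(33/11).
Reduce top mod 11: now compute (0/11).
Top reduces to 0: gcd > 1, so the symbol is 0.

0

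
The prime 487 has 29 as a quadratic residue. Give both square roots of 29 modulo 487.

Since 487 ≡ 3 (mod 4), a square root of 29 is 29^((487+1)/4) = 29^122 mod 487.
Repeated squaring: 29^2≡354, 29^4≡157, 29^8≡299, 29^16≡280, 29^32≡480, 29^64≡49 (mod 487).
29^122 = 29^(64+32+16+8+2) ≡ 178 (mod 487).
Check: 178² = 31684 ≡ 29 (mod 487). The two roots are 178 and 309.

178, 309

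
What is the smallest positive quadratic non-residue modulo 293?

(2/293) = −1, so 2 is the smallest positive non-residue mod 293.

2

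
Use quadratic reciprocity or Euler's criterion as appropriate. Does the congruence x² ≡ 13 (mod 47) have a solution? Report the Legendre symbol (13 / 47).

Euler's criterion: (13/47) ≡ 13^23 (mod 47).
13^2 ≡ 28 (mod 47)
13^4 ≡ 32 (mod 47)
13^8 ≡ 37 (mod 47)
13^16 ≡ 6 (mod 47)
13^23 = 13^(16+4+2+1) ≡ 46 (mod 47).
Result is 46 ≡ −1, so (13/47) = −1.

-1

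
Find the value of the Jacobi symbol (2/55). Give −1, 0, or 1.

1

Pull out 2: since 55 ≡ 7 (mod 8), (2/55) = +1.
Reached (1/55) = 1. Collecting the sign flips along the way, the symbol is +1.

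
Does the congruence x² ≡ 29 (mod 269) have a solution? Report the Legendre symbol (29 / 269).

-1

Euler's criterion: (29/269) ≡ 29^134 (mod 269).
29^2 ≡ 34 (mod 269)
29^4 ≡ 80 (mod 269)
29^8 ≡ 213 (mod 269)
29^16 ≡ 177 (mod 269)
29^32 ≡ 125 (mod 269)
29^64 ≡ 23 (mod 269)
29^128 ≡ 260 (mod 269)
29^134 = 29^(128+4+2) ≡ 268 (mod 269).
Result is 268 ≡ −1, so (29/269) = −1.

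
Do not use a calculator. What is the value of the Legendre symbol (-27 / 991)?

1

Euler's criterion: (-27/991) ≡ 964^495 (mod 991).
964^2 ≡ 729 (mod 991)
964^4 ≡ 265 (mod 991)
964^8 ≡ 855 (mod 991)
964^16 ≡ 658 (mod 991)
964^32 ≡ 888 (mod 991)
964^64 ≡ 699 (mod 991)
964^128 ≡ 38 (mod 991)
964^256 ≡ 453 (mod 991)
964^495 = 964^(256+128+64+32+8+4+2+1) ≡ 1 (mod 991).
Result is 1, so (-27/991) = 1.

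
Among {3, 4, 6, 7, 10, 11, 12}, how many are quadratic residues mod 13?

4

(3/13) = +1 → QR.
(4/13) = +1 → QR.
(6/13) = -1 → non-residue.
(7/13) = -1 → non-residue.
(10/13) = +1 → QR.
(11/13) = -1 → non-residue.
(12/13) = +1 → QR.
Total quadratic residues among the 7: 4.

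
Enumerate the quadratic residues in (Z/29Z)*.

1, 4, 5, 6, 7, 9, 13, 16, 20, 22, 23, 24, 25, 28

Square k = 1,…,14 (k and 29−k give the same square):
1²=1, 2²=4, 3²=9, 4²=16, 5²=25, 6²≡7, 7²≡20, 8²≡6, 9²≡23, 10²≡13, 11²≡5, 12²≡28, 13²≡24, 14²≡22 (mod 29).
So the quadratic residues mod 29 are {1, 4, 5, 6, 7, 9, 13, 16, 20, 22, 23, 24, 25, 28}.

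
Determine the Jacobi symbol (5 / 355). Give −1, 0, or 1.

Reciprocity: 5 ≡ 1 and 355 ≡ 3 (mod 4), so (5/355) = +(355/5).
Reduce top mod 5: now compute (0/5).
Top reduces to 0: gcd > 1, so the symbol is 0.

0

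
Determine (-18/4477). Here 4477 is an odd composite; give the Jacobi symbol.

First reduce: -18 ≡ 4459 (mod 4477).
Reciprocity: 4459 ≡ 3 and 4477 ≡ 1 (mod 4), so (4459/4477) = +(4477/4459).
Reduce top mod 4459: now compute (18/4459).
Pull out 2: since 4459 ≡ 3 (mod 8), (2/4459) = -1.
Reciprocity: 9 ≡ 1 and 4459 ≡ 3 (mod 4), so (9/4459) = +(4459/9).
Reduce top mod 9: now compute (4/9).
Pull out 2^2: since 9 ≡ 1 (mod 8), (2/9) = +1, so (2/9)^2 = +1.
Reached (1/9) = 1. Collecting the sign flips along the way, the symbol is -1.

-1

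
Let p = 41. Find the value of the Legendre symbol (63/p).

-1

Euler's criterion: (63/41) ≡ 22^20 (mod 41).
22^2 ≡ 33 (mod 41)
22^4 ≡ 23 (mod 41)
22^8 ≡ 37 (mod 41)
22^16 ≡ 16 (mod 41)
22^20 = 22^(16+4) ≡ 40 (mod 41).
Result is 40 ≡ −1, so (63/41) = −1.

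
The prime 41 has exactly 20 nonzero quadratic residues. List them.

1,2,4,5,8,9,10,16,18,20,21,23,25,31,32,33,36,37,39,40

Square k = 1,…,20 (k and 41−k give the same square):
1²=1, 2²=4, 3²=9, 4²=16, 5²=25, 6²=36, 7²≡8, 8²≡23, 9²≡40, 10²≡18, 11²≡39, 12²≡21, 13²≡5, 14²≡32, 15²≡20, 16²≡10, 17²≡2, 18²≡37, 19²≡33, 20²≡31 (mod 41).
So the quadratic residues mod 41 are {1, 2, 4, 5, 8, 9, 10, 16, 18, 20, 21, 23, 25, 31, 32, 33, 36, 37, 39, 40}.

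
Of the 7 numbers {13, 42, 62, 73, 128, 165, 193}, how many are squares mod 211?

4

(13/211) = +1 → QR.
(42/211) = -1 → non-residue.
(62/211) = +1 → QR.
(73/211) = +1 → QR.
(128/211) = -1 → non-residue.
(165/211) = -1 → non-residue.
(193/211) = +1 → QR.
Total quadratic residues among the 7: 4.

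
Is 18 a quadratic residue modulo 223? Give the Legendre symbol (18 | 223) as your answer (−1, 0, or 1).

Pull out 2: since 223 ≡ 7 (mod 8), (2/223) = +1.
Reciprocity: 9 ≡ 1 and 223 ≡ 3 (mod 4), so (9/223) = +(223/9).
Reduce top mod 9: now compute (7/9).
Reciprocity: 7 ≡ 3 and 9 ≡ 1 (mod 4), so (7/9) = +(9/7).
Reduce top mod 7: now compute (2/7).
Pull out 2: since 7 ≡ 7 (mod 8), (2/7) = +1.
Reached (1/7) = 1. Collecting the sign flips along the way, the symbol is +1.

1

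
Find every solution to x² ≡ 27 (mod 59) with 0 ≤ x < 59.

26, 33

Since 59 ≡ 3 (mod 4), a square root of 27 is 27^((59+1)/4) = 27^15 mod 59.
Repeated squaring: 27^2≡21, 27^4≡28, 27^8≡17 (mod 59).
27^15 = 27^(8+4+2+1) ≡ 26 (mod 59).
Check: 26² = 676 ≡ 27 (mod 59). The two roots are 26 and 33.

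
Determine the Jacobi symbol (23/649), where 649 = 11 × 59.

-1

Reciprocity: 23 ≡ 3 and 649 ≡ 1 (mod 4), so (23/649) = +(649/23).
Reduce top mod 23: now compute (5/23).
Reciprocity: 5 ≡ 1 and 23 ≡ 3 (mod 4), so (5/23) = +(23/5).
Reduce top mod 5: now compute (3/5).
Reciprocity: 3 ≡ 3 and 5 ≡ 1 (mod 4), so (3/5) = +(5/3).
Reduce top mod 3: now compute (2/3).
Pull out 2: since 3 ≡ 3 (mod 8), (2/3) = -1.
Reached (1/3) = 1. Collecting the sign flips along the way, the symbol is -1.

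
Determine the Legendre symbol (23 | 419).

1

Euler's criterion: (23/419) ≡ 23^209 (mod 419).
23^2 ≡ 110 (mod 419)
23^4 ≡ 368 (mod 419)
23^8 ≡ 87 (mod 419)
23^16 ≡ 27 (mod 419)
23^32 ≡ 310 (mod 419)
23^64 ≡ 149 (mod 419)
23^128 ≡ 413 (mod 419)
23^209 = 23^(128+64+16+1) ≡ 1 (mod 419).
Result is 1, so (23/419) = 1.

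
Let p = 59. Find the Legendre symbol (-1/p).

-1

Euler's criterion: (-1/59) ≡ 58^29 (mod 59).
58^2 ≡ 1 (mod 59)
58^4 ≡ 1 (mod 59)
58^8 ≡ 1 (mod 59)
58^16 ≡ 1 (mod 59)
58^29 = 58^(16+8+4+1) ≡ 58 (mod 59).
Result is 58 ≡ −1, so (-1/59) = −1.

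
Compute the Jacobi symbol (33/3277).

Reciprocity: 33 ≡ 1 and 3277 ≡ 1 (mod 4), so (33/3277) = +(3277/33).
Reduce top mod 33: now compute (10/33).
Pull out 2: since 33 ≡ 1 (mod 8), (2/33) = +1.
Reciprocity: 5 ≡ 1 and 33 ≡ 1 (mod 4), so (5/33) = +(33/5).
Reduce top mod 5: now compute (3/5).
Reciprocity: 3 ≡ 3 and 5 ≡ 1 (mod 4), so (3/5) = +(5/3).
Reduce top mod 3: now compute (2/3).
Pull out 2: since 3 ≡ 3 (mod 8), (2/3) = -1.
Reached (1/3) = 1. Collecting the sign flips along the way, the symbol is -1.

-1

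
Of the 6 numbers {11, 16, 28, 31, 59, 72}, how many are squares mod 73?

2

(11/73) = -1 → non-residue.
(16/73) = +1 → QR.
(28/73) = -1 → non-residue.
(31/73) = -1 → non-residue.
(59/73) = -1 → non-residue.
(72/73) = +1 → QR.
Total quadratic residues among the 6: 2.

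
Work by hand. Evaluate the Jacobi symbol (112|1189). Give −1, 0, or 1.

-1

Pull out 2^4: since 1189 ≡ 5 (mod 8), (2/1189) = -1, so (2/1189)^4 = +1.
Reciprocity: 7 ≡ 3 and 1189 ≡ 1 (mod 4), so (7/1189) = +(1189/7).
Reduce top mod 7: now compute (6/7).
Pull out 2: since 7 ≡ 7 (mod 8), (2/7) = +1.
Reciprocity: 3 ≡ 3 and 7 ≡ 3 (mod 4), so (3/7) = −(7/3).
Reduce top mod 3: now compute (1/3).
Reached (1/3) = 1. Collecting the sign flips along the way, the symbol is -1.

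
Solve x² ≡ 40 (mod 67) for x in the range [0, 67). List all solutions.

24, 43

Since 67 ≡ 3 (mod 4), a square root of 40 is 40^((67+1)/4) = 40^17 mod 67.
Repeated squaring: 40^2≡59, 40^4≡64, 40^8≡9, 40^16≡14 (mod 67).
40^17 = 40^(16+1) ≡ 24 (mod 67).
Check: 24² = 576 ≡ 40 (mod 67). The two roots are 24 and 43.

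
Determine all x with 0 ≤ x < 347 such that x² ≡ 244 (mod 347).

Since 347 ≡ 3 (mod 4), a square root of 244 is 244^((347+1)/4) = 244^87 mod 347.
Repeated squaring: 244^2≡199, 244^4≡43, 244^8≡114, 244^16≡157, 244^32≡12, 244^64≡144 (mod 347).
244^87 = 244^(64+16+4+2+1) ≡ 130 (mod 347).
Check: 130² = 16900 ≡ 244 (mod 347). The two roots are 130 and 217.

130, 217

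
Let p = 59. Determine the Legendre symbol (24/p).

-1

Euler's criterion: (24/59) ≡ 24^29 (mod 59).
24^2 ≡ 45 (mod 59)
24^4 ≡ 19 (mod 59)
24^8 ≡ 7 (mod 59)
24^16 ≡ 49 (mod 59)
24^29 = 24^(16+8+4+1) ≡ 58 (mod 59).
Result is 58 ≡ −1, so (24/59) = −1.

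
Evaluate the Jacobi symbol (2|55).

1

Pull out 2: since 55 ≡ 7 (mod 8), (2/55) = +1.
Reached (1/55) = 1. Collecting the sign flips along the way, the symbol is +1.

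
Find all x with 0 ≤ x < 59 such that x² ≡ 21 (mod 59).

27, 32

Since 59 ≡ 3 (mod 4), a square root of 21 is 21^((59+1)/4) = 21^15 mod 59.
Repeated squaring: 21^2≡28, 21^4≡17, 21^8≡53 (mod 59).
21^15 = 21^(8+4+2+1) ≡ 27 (mod 59).
Check: 27² = 729 ≡ 21 (mod 59). The two roots are 27 and 32.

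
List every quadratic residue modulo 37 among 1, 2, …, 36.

1, 3, 4, 7, 9, 10, 11, 12, 16, 21, 25, 26, 27, 28, 30, 33, 34, 36

Square k = 1,…,18 (k and 37−k give the same square):
1²=1, 2²=4, 3²=9, 4²=16, 5²=25, 6²=36, 7²≡12, 8²≡27, 9²≡7, 10²≡26, 11²≡10, 12²≡33, 13²≡21, 14²≡11, 15²≡3, 16²≡34, 17²≡30, 18²≡28 (mod 37).
So the quadratic residues mod 37 are {1, 3, 4, 7, 9, 10, 11, 12, 16, 21, 25, 26, 27, 28, 30, 33, 34, 36}.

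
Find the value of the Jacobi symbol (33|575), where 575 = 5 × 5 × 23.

-1

Reciprocity: 33 ≡ 1 and 575 ≡ 3 (mod 4), so (33/575) = +(575/33).
Reduce top mod 33: now compute (14/33).
Pull out 2: since 33 ≡ 1 (mod 8), (2/33) = +1.
Reciprocity: 7 ≡ 3 and 33 ≡ 1 (mod 4), so (7/33) = +(33/7).
Reduce top mod 7: now compute (5/7).
Reciprocity: 5 ≡ 1 and 7 ≡ 3 (mod 4), so (5/7) = +(7/5).
Reduce top mod 5: now compute (2/5).
Pull out 2: since 5 ≡ 5 (mod 8), (2/5) = -1.
Reached (1/5) = 1. Collecting the sign flips along the way, the symbol is -1.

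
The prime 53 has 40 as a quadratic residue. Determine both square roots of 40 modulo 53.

26, 27

53 ≡ 1 (mod 4), so we find a root by search.
Trying successive values, 26² = 676 ≡ 40 (mod 53). The other root is 53 − 26 = 27.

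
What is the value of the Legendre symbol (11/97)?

Reciprocity: 11 ≡ 3 and 97 ≡ 1 (mod 4), so (11/97) = +(97/11).
Reduce top mod 11: now compute (9/11).
Reciprocity: 9 ≡ 1 and 11 ≡ 3 (mod 4), so (9/11) = +(11/9).
Reduce top mod 9: now compute (2/9).
Pull out 2: since 9 ≡ 1 (mod 8), (2/9) = +1.
Reached (1/9) = 1. Collecting the sign flips along the way, the symbol is +1.

1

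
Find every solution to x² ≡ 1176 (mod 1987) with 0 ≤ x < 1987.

Since 1987 ≡ 3 (mod 4), a square root of 1176 is 1176^((1987+1)/4) = 1176^497 mod 1987.
Repeated squaring: 1176^2≡24, 1176^4≡576, 1176^8≡1934, 1176^16≡822, 1176^32≡104, 1176^64≡881, 1176^128≡1231, 1176^256≡1267 (mod 1987).
1176^497 = 1176^(256+128+64+32+16+1) ≡ 284 (mod 1987).
Check: 284² = 80656 ≡ 1176 (mod 1987). The two roots are 284 and 1703.

284, 1703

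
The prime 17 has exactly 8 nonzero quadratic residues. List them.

Square k = 1,…,8 (k and 17−k give the same square):
1²=1, 2²=4, 3²=9, 4²=16, 5²≡8, 6²≡2, 7²≡15, 8²≡13 (mod 17).
So the quadratic residues mod 17 are {1, 2, 4, 8, 9, 13, 15, 16}.

1, 2, 4, 8, 9, 13, 15, 16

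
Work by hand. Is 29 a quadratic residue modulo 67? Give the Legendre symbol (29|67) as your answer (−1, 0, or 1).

Reciprocity: 29 ≡ 1 and 67 ≡ 3 (mod 4), so (29/67) = +(67/29).
Reduce top mod 29: now compute (9/29).
Reciprocity: 9 ≡ 1 and 29 ≡ 1 (mod 4), so (9/29) = +(29/9).
Reduce top mod 9: now compute (2/9).
Pull out 2: since 9 ≡ 1 (mod 8), (2/9) = +1.
Reached (1/9) = 1. Collecting the sign flips along the way, the symbol is +1.

1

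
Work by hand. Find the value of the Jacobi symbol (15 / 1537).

Reciprocity: 15 ≡ 3 and 1537 ≡ 1 (mod 4), so (15/1537) = +(1537/15).
Reduce top mod 15: now compute (7/15).
Reciprocity: 7 ≡ 3 and 15 ≡ 3 (mod 4), so (7/15) = −(15/7).
Reduce top mod 7: now compute (1/7).
Reached (1/7) = 1. Collecting the sign flips along the way, the symbol is -1.

-1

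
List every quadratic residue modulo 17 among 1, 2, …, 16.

Square k = 1,…,8 (k and 17−k give the same square):
1²=1, 2²=4, 3²=9, 4²=16, 5²≡8, 6²≡2, 7²≡15, 8²≡13 (mod 17).
So the quadratic residues mod 17 are {1, 2, 4, 8, 9, 13, 15, 16}.

1,2,4,8,9,13,15,16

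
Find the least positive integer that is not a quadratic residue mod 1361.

(2/1361) = +1, so 2 is a residue.
(3/1361) = −1, so 3 is the smallest positive non-residue mod 1361.

3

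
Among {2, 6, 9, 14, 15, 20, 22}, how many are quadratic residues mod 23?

(2/23) = +1 → QR.
(6/23) = +1 → QR.
(9/23) = +1 → QR.
(14/23) = -1 → non-residue.
(15/23) = -1 → non-residue.
(20/23) = -1 → non-residue.
(22/23) = -1 → non-residue.
Total quadratic residues among the 7: 3.

3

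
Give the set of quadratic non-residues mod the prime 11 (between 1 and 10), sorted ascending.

2,6,7,8,10

Square k = 1,…,5 (k and 11−k give the same square):
1²=1, 2²=4, 3²=9, 4²≡5, 5²≡3 (mod 11).
The residues are {1, 3, 4, 5, 9}; the non-residues are the remaining 5 nonzero classes.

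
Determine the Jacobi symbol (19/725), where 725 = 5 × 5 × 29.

Reciprocity: 19 ≡ 3 and 725 ≡ 1 (mod 4), so (19/725) = +(725/19).
Reduce top mod 19: now compute (3/19).
Reciprocity: 3 ≡ 3 and 19 ≡ 3 (mod 4), so (3/19) = −(19/3).
Reduce top mod 3: now compute (1/3).
Reached (1/3) = 1. Collecting the sign flips along the way, the symbol is -1.

-1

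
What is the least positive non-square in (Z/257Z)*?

(2/257) = +1, so 2 is a residue.
(3/257) = −1, so 3 is the smallest positive non-residue mod 257.

3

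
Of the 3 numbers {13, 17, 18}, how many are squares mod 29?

1

(13/29) = +1 → QR.
(17/29) = -1 → non-residue.
(18/29) = -1 → non-residue.
Total quadratic residues among the 3: 1.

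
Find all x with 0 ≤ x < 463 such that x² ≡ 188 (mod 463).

Since 463 ≡ 3 (mod 4), a square root of 188 is 188^((463+1)/4) = 188^116 mod 463.
Repeated squaring: 188^2≡156, 188^4≡260, 188^8≡2, 188^16≡4, 188^32≡16, 188^64≡256 (mod 463).
188^116 = 188^(64+32+16+4) ≡ 240 (mod 463).
Check: 240² = 57600 ≡ 188 (mod 463). The two roots are 223 and 240.

223, 240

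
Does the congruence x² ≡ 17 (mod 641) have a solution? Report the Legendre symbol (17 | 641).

-1

Reciprocity: 17 ≡ 1 and 641 ≡ 1 (mod 4), so (17/641) = +(641/17).
Reduce top mod 17: now compute (12/17).
Pull out 2^2: since 17 ≡ 1 (mod 8), (2/17) = +1, so (2/17)^2 = +1.
Reciprocity: 3 ≡ 3 and 17 ≡ 1 (mod 4), so (3/17) = +(17/3).
Reduce top mod 3: now compute (2/3).
Pull out 2: since 3 ≡ 3 (mod 8), (2/3) = -1.
Reached (1/3) = 1. Collecting the sign flips along the way, the symbol is -1.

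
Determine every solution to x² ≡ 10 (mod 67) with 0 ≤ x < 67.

Since 67 ≡ 3 (mod 4), a square root of 10 is 10^((67+1)/4) = 10^17 mod 67.
Repeated squaring: 10^2≡33, 10^4≡17, 10^8≡21, 10^16≡39 (mod 67).
10^17 = 10^(16+1) ≡ 55 (mod 67).
Check: 55² = 3025 ≡ 10 (mod 67). The two roots are 12 and 55.

12, 55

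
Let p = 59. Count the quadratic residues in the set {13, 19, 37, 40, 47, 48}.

(13/59) = -1 → non-residue.
(19/59) = +1 → QR.
(37/59) = -1 → non-residue.
(40/59) = -1 → non-residue.
(47/59) = -1 → non-residue.
(48/59) = +1 → QR.
Total quadratic residues among the 6: 2.

2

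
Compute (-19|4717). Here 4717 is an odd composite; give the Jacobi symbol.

First reduce: -19 ≡ 4698 (mod 4717).
Pull out 2: since 4717 ≡ 5 (mod 8), (2/4717) = -1.
Reciprocity: 2349 ≡ 1 and 4717 ≡ 1 (mod 4), so (2349/4717) = +(4717/2349).
Reduce top mod 2349: now compute (19/2349).
Reciprocity: 19 ≡ 3 and 2349 ≡ 1 (mod 4), so (19/2349) = +(2349/19).
Reduce top mod 19: now compute (12/19).
Pull out 2^2: since 19 ≡ 3 (mod 8), (2/19) = -1, so (2/19)^2 = +1.
Reciprocity: 3 ≡ 3 and 19 ≡ 3 (mod 4), so (3/19) = −(19/3).
Reduce top mod 3: now compute (1/3).
Reached (1/3) = 1. Collecting the sign flips along the way, the symbol is +1.

1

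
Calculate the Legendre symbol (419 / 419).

0

First reduce: 419 ≡ 0 (mod 419).
Top reduces to 0: gcd > 1, so the symbol is 0.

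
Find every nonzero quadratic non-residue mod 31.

3 6 11 12 13 15 17 21 22 23 24 26 27 29 30

Square k = 1,…,15 (k and 31−k give the same square):
1²=1, 2²=4, 3²=9, 4²=16, 5²=25, 6²≡5, 7²≡18, 8²≡2, 9²≡19, 10²≡7, 11²≡28, 12²≡20, 13²≡14, 14²≡10, 15²≡8 (mod 31).
The residues are {1, 2, 4, 5, 7, 8, 9, 10, 14, 16, 18, 19, 20, 25, 28}; the non-residues are the remaining 15 nonzero classes.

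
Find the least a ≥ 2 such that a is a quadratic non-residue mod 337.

5

(2/337) = +1, so 2 is a residue.
(3/337) = +1, so 3 is a residue.
(4/337) = +1, so 4 is a residue.
(5/337) = −1, so 5 is the smallest positive non-residue mod 337.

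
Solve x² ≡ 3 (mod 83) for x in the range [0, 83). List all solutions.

Since 83 ≡ 3 (mod 4), a square root of 3 is 3^((83+1)/4) = 3^21 mod 83.
Repeated squaring: 3^2≡9, 3^4≡81, 3^8≡4, 3^16≡16 (mod 83).
3^21 = 3^(16+4+1) ≡ 70 (mod 83).
Check: 70² = 4900 ≡ 3 (mod 83). The two roots are 13 and 70.

13, 70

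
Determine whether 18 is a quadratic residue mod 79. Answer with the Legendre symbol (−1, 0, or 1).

1

Pull out 2: since 79 ≡ 7 (mod 8), (2/79) = +1.
Reciprocity: 9 ≡ 1 and 79 ≡ 3 (mod 4), so (9/79) = +(79/9).
Reduce top mod 9: now compute (7/9).
Reciprocity: 7 ≡ 3 and 9 ≡ 1 (mod 4), so (7/9) = +(9/7).
Reduce top mod 7: now compute (2/7).
Pull out 2: since 7 ≡ 7 (mod 8), (2/7) = +1.
Reached (1/7) = 1. Collecting the sign flips along the way, the symbol is +1.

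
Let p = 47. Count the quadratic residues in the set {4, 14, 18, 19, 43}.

(4/47) = +1 → QR.
(14/47) = +1 → QR.
(18/47) = +1 → QR.
(19/47) = -1 → non-residue.
(43/47) = -1 → non-residue.
Total quadratic residues among the 5: 3.

3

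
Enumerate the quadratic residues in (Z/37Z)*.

1,3,4,7,9,10,11,12,16,21,25,26,27,28,30,33,34,36

Square k = 1,…,18 (k and 37−k give the same square):
1²=1, 2²=4, 3²=9, 4²=16, 5²=25, 6²=36, 7²≡12, 8²≡27, 9²≡7, 10²≡26, 11²≡10, 12²≡33, 13²≡21, 14²≡11, 15²≡3, 16²≡34, 17²≡30, 18²≡28 (mod 37).
So the quadratic residues mod 37 are {1, 3, 4, 7, 9, 10, 11, 12, 16, 21, 25, 26, 27, 28, 30, 33, 34, 36}.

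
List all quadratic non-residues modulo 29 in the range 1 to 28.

2,3,8,10,11,12,14,15,17,18,19,21,26,27

Square k = 1,…,14 (k and 29−k give the same square):
1²=1, 2²=4, 3²=9, 4²=16, 5²=25, 6²≡7, 7²≡20, 8²≡6, 9²≡23, 10²≡13, 11²≡5, 12²≡28, 13²≡24, 14²≡22 (mod 29).
The residues are {1, 4, 5, 6, 7, 9, 13, 16, 20, 22, 23, 24, 25, 28}; the non-residues are the remaining 14 nonzero classes.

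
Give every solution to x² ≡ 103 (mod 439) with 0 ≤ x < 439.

Since 439 ≡ 3 (mod 4), a square root of 103 is 103^((439+1)/4) = 103^110 mod 439.
Repeated squaring: 103^2≡73, 103^4≡61, 103^8≡209, 103^16≡220, 103^32≡110, 103^64≡247 (mod 439).
103^110 = 103^(64+32+8+4+2) ≡ 144 (mod 439).
Check: 144² = 20736 ≡ 103 (mod 439). The two roots are 144 and 295.

144, 295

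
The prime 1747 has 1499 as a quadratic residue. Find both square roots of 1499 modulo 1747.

806, 941

Since 1747 ≡ 3 (mod 4), a square root of 1499 is 1499^((1747+1)/4) = 1499^437 mod 1747.
Repeated squaring: 1499^2≡359, 1499^4≡1350, 1499^8≡379, 1499^16≡387, 1499^32≡1274, 1499^64≡113, 1499^128≡540, 1499^256≡1598 (mod 1747).
1499^437 = 1499^(256+128+32+16+4+1) ≡ 806 (mod 1747).
Check: 806² = 649636 ≡ 1499 (mod 1747). The two roots are 806 and 941.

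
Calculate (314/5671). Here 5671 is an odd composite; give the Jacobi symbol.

Pull out 2: since 5671 ≡ 7 (mod 8), (2/5671) = +1.
Reciprocity: 157 ≡ 1 and 5671 ≡ 3 (mod 4), so (157/5671) = +(5671/157).
Reduce top mod 157: now compute (19/157).
Reciprocity: 19 ≡ 3 and 157 ≡ 1 (mod 4), so (19/157) = +(157/19).
Reduce top mod 19: now compute (5/19).
Reciprocity: 5 ≡ 1 and 19 ≡ 3 (mod 4), so (5/19) = +(19/5).
Reduce top mod 5: now compute (4/5).
Pull out 2^2: since 5 ≡ 5 (mod 8), (2/5) = -1, so (2/5)^2 = +1.
Reached (1/5) = 1. Collecting the sign flips along the way, the symbol is +1.

1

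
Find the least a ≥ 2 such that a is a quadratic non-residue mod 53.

2

(2/53) = −1, so 2 is the smallest positive non-residue mod 53.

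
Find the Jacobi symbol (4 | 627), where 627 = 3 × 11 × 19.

Pull out 2^2: since 627 ≡ 3 (mod 8), (2/627) = -1, so (2/627)^2 = +1.
Reached (1/627) = 1. Collecting the sign flips along the way, the symbol is +1.

1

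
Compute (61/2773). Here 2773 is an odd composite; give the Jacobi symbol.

Reciprocity: 61 ≡ 1 and 2773 ≡ 1 (mod 4), so (61/2773) = +(2773/61).
Reduce top mod 61: now compute (28/61).
Pull out 2^2: since 61 ≡ 5 (mod 8), (2/61) = -1, so (2/61)^2 = +1.
Reciprocity: 7 ≡ 3 and 61 ≡ 1 (mod 4), so (7/61) = +(61/7).
Reduce top mod 7: now compute (5/7).
Reciprocity: 5 ≡ 1 and 7 ≡ 3 (mod 4), so (5/7) = +(7/5).
Reduce top mod 5: now compute (2/5).
Pull out 2: since 5 ≡ 5 (mod 8), (2/5) = -1.
Reached (1/5) = 1. Collecting the sign flips along the way, the symbol is -1.

-1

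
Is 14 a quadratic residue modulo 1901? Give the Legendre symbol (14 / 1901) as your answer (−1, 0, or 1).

Pull out 2: since 1901 ≡ 5 (mod 8), (2/1901) = -1.
Reciprocity: 7 ≡ 3 and 1901 ≡ 1 (mod 4), so (7/1901) = +(1901/7).
Reduce top mod 7: now compute (4/7).
Pull out 2^2: since 7 ≡ 7 (mod 8), (2/7) = +1, so (2/7)^2 = +1.
Reached (1/7) = 1. Collecting the sign flips along the way, the symbol is -1.

-1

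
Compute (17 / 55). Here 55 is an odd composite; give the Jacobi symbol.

Reciprocity: 17 ≡ 1 and 55 ≡ 3 (mod 4), so (17/55) = +(55/17).
Reduce top mod 17: now compute (4/17).
Pull out 2^2: since 17 ≡ 1 (mod 8), (2/17) = +1, so (2/17)^2 = +1.
Reached (1/17) = 1. Collecting the sign flips along the way, the symbol is +1.

1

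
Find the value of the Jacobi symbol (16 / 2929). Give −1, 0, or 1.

1

Pull out 2^4: since 2929 ≡ 1 (mod 8), (2/2929) = +1, so (2/2929)^4 = +1.
Reached (1/2929) = 1. Collecting the sign flips along the way, the symbol is +1.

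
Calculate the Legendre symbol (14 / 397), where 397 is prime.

Euler's criterion: (14/397) ≡ 14^198 (mod 397).
14^2 ≡ 196 (mod 397)
14^4 ≡ 304 (mod 397)
14^8 ≡ 312 (mod 397)
14^16 ≡ 79 (mod 397)
14^32 ≡ 286 (mod 397)
14^64 ≡ 14 (mod 397)
14^128 ≡ 196 (mod 397)
14^198 = 14^(128+64+4+2) ≡ 1 (mod 397).
Result is 1, so (14/397) = 1.

1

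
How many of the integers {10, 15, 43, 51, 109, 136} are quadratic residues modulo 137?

(10/137) = -1 → non-residue.
(15/137) = +1 → QR.
(43/137) = -1 → non-residue.
(51/137) = -1 → non-residue.
(109/137) = +1 → QR.
(136/137) = +1 → QR.
Total quadratic residues among the 6: 3.

3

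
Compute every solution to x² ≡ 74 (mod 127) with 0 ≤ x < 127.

Since 127 ≡ 3 (mod 4), a square root of 74 is 74^((127+1)/4) = 74^32 mod 127.
Repeated squaring: 74^2≡15, 74^4≡98, 74^8≡79, 74^16≡18, 74^32≡70 (mod 127).
74^32 = 74^(32) ≡ 70 (mod 127).
Check: 70² = 4900 ≡ 74 (mod 127). The two roots are 57 and 70.

57, 70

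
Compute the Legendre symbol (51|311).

Reciprocity: 51 ≡ 3 and 311 ≡ 3 (mod 4), so (51/311) = −(311/51).
Reduce top mod 51: now compute (5/51).
Reciprocity: 5 ≡ 1 and 51 ≡ 3 (mod 4), so (5/51) = +(51/5).
Reduce top mod 5: now compute (1/5).
Reached (1/5) = 1. Collecting the sign flips along the way, the symbol is -1.

-1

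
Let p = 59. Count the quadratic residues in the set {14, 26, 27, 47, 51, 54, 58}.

3

(14/59) = -1 → non-residue.
(26/59) = +1 → QR.
(27/59) = +1 → QR.
(47/59) = -1 → non-residue.
(51/59) = +1 → QR.
(54/59) = -1 → non-residue.
(58/59) = -1 → non-residue.
Total quadratic residues among the 7: 3.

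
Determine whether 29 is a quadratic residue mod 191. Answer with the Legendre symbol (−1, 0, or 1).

-1

Reciprocity: 29 ≡ 1 and 191 ≡ 3 (mod 4), so (29/191) = +(191/29).
Reduce top mod 29: now compute (17/29).
Reciprocity: 17 ≡ 1 and 29 ≡ 1 (mod 4), so (17/29) = +(29/17).
Reduce top mod 17: now compute (12/17).
Pull out 2^2: since 17 ≡ 1 (mod 8), (2/17) = +1, so (2/17)^2 = +1.
Reciprocity: 3 ≡ 3 and 17 ≡ 1 (mod 4), so (3/17) = +(17/3).
Reduce top mod 3: now compute (2/3).
Pull out 2: since 3 ≡ 3 (mod 8), (2/3) = -1.
Reached (1/3) = 1. Collecting the sign flips along the way, the symbol is -1.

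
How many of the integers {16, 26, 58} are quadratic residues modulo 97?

1

(16/97) = +1 → QR.
(26/97) = -1 → non-residue.
(58/97) = -1 → non-residue.
Total quadratic residues among the 3: 1.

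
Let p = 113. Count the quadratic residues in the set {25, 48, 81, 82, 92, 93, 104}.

(25/113) = +1 → QR.
(48/113) = -1 → non-residue.
(81/113) = +1 → QR.
(82/113) = +1 → QR.
(92/113) = -1 → non-residue.
(93/113) = -1 → non-residue.
(104/113) = +1 → QR.
Total quadratic residues among the 7: 4.

4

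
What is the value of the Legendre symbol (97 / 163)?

Reciprocity: 97 ≡ 1 and 163 ≡ 3 (mod 4), so (97/163) = +(163/97).
Reduce top mod 97: now compute (66/97).
Pull out 2: since 97 ≡ 1 (mod 8), (2/97) = +1.
Reciprocity: 33 ≡ 1 and 97 ≡ 1 (mod 4), so (33/97) = +(97/33).
Reduce top mod 33: now compute (31/33).
Reciprocity: 31 ≡ 3 and 33 ≡ 1 (mod 4), so (31/33) = +(33/31).
Reduce top mod 31: now compute (2/31).
Pull out 2: since 31 ≡ 7 (mod 8), (2/31) = +1.
Reached (1/31) = 1. Collecting the sign flips along the way, the symbol is +1.

1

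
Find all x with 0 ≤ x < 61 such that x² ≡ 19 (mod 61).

18, 43

61 ≡ 1 (mod 4), so we find a root by search.
Trying successive values, 18² = 324 ≡ 19 (mod 61). The other root is 61 − 18 = 43.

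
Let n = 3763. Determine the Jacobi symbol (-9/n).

-1

First reduce: -9 ≡ 3754 (mod 3763).
Pull out 2: since 3763 ≡ 3 (mod 8), (2/3763) = -1.
Reciprocity: 1877 ≡ 1 and 3763 ≡ 3 (mod 4), so (1877/3763) = +(3763/1877).
Reduce top mod 1877: now compute (9/1877).
Reciprocity: 9 ≡ 1 and 1877 ≡ 1 (mod 4), so (9/1877) = +(1877/9).
Reduce top mod 9: now compute (5/9).
Reciprocity: 5 ≡ 1 and 9 ≡ 1 (mod 4), so (5/9) = +(9/5).
Reduce top mod 5: now compute (4/5).
Pull out 2^2: since 5 ≡ 5 (mod 8), (2/5) = -1, so (2/5)^2 = +1.
Reached (1/5) = 1. Collecting the sign flips along the way, the symbol is -1.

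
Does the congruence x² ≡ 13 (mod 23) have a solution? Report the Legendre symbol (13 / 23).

Reciprocity: 13 ≡ 1 and 23 ≡ 3 (mod 4), so (13/23) = +(23/13).
Reduce top mod 13: now compute (10/13).
Pull out 2: since 13 ≡ 5 (mod 8), (2/13) = -1.
Reciprocity: 5 ≡ 1 and 13 ≡ 1 (mod 4), so (5/13) = +(13/5).
Reduce top mod 5: now compute (3/5).
Reciprocity: 3 ≡ 3 and 5 ≡ 1 (mod 4), so (3/5) = +(5/3).
Reduce top mod 3: now compute (2/3).
Pull out 2: since 3 ≡ 3 (mod 8), (2/3) = -1.
Reached (1/3) = 1. Collecting the sign flips along the way, the symbol is +1.

1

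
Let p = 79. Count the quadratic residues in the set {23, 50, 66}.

2

(23/79) = +1 → QR.
(50/79) = +1 → QR.
(66/79) = -1 → non-residue.
Total quadratic residues among the 3: 2.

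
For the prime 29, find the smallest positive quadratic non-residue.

(2/29) = −1, so 2 is the smallest positive non-residue mod 29.

2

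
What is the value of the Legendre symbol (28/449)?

1

Euler's criterion: (28/449) ≡ 28^224 (mod 449).
28^2 ≡ 335 (mod 449)
28^4 ≡ 424 (mod 449)
28^8 ≡ 176 (mod 449)
28^16 ≡ 444 (mod 449)
28^32 ≡ 25 (mod 449)
28^64 ≡ 176 (mod 449)
28^128 ≡ 444 (mod 449)
28^224 = 28^(128+64+32) ≡ 1 (mod 449).
Result is 1, so (28/449) = 1.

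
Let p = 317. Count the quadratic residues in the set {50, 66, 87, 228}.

(50/317) = -1 → non-residue.
(66/317) = +1 → QR.
(87/317) = +1 → QR.
(228/317) = +1 → QR.
Total quadratic residues among the 4: 3.

3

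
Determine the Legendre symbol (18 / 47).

Pull out 2: since 47 ≡ 7 (mod 8), (2/47) = +1.
Reciprocity: 9 ≡ 1 and 47 ≡ 3 (mod 4), so (9/47) = +(47/9).
Reduce top mod 9: now compute (2/9).
Pull out 2: since 9 ≡ 1 (mod 8), (2/9) = +1.
Reached (1/9) = 1. Collecting the sign flips along the way, the symbol is +1.

1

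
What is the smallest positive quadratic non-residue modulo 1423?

3

(2/1423) = +1, so 2 is a residue.
(3/1423) = −1, so 3 is the smallest positive non-residue mod 1423.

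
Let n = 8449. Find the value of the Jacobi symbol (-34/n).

0

First reduce: -34 ≡ 8415 (mod 8449).
Reciprocity: 8415 ≡ 3 and 8449 ≡ 1 (mod 4), so (8415/8449) = +(8449/8415).
Reduce top mod 8415: now compute (34/8415).
Pull out 2: since 8415 ≡ 7 (mod 8), (2/8415) = +1.
Reciprocity: 17 ≡ 1 and 8415 ≡ 3 (mod 4), so (17/8415) = +(8415/17).
Reduce top mod 17: now compute (0/17).
Top reduces to 0: gcd > 1, so the symbol is 0.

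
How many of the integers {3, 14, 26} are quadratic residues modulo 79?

1

(3/79) = -1 → non-residue.
(14/79) = -1 → non-residue.
(26/79) = +1 → QR.
Total quadratic residues among the 3: 1.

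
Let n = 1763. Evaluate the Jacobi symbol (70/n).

Pull out 2: since 1763 ≡ 3 (mod 8), (2/1763) = -1.
Reciprocity: 35 ≡ 3 and 1763 ≡ 3 (mod 4), so (35/1763) = −(1763/35).
Reduce top mod 35: now compute (13/35).
Reciprocity: 13 ≡ 1 and 35 ≡ 3 (mod 4), so (13/35) = +(35/13).
Reduce top mod 13: now compute (9/13).
Reciprocity: 9 ≡ 1 and 13 ≡ 1 (mod 4), so (9/13) = +(13/9).
Reduce top mod 9: now compute (4/9).
Pull out 2^2: since 9 ≡ 1 (mod 8), (2/9) = +1, so (2/9)^2 = +1.
Reached (1/9) = 1. Collecting the sign flips along the way, the symbol is +1.

1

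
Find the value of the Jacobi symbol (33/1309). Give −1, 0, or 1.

0

Reciprocity: 33 ≡ 1 and 1309 ≡ 1 (mod 4), so (33/1309) = +(1309/33).
Reduce top mod 33: now compute (22/33).
Pull out 2: since 33 ≡ 1 (mod 8), (2/33) = +1.
Reciprocity: 11 ≡ 3 and 33 ≡ 1 (mod 4), so (11/33) = +(33/11).
Reduce top mod 11: now compute (0/11).
Top reduces to 0: gcd > 1, so the symbol is 0.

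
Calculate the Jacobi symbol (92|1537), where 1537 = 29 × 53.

Pull out 2^2: since 1537 ≡ 1 (mod 8), (2/1537) = +1, so (2/1537)^2 = +1.
Reciprocity: 23 ≡ 3 and 1537 ≡ 1 (mod 4), so (23/1537) = +(1537/23).
Reduce top mod 23: now compute (19/23).
Reciprocity: 19 ≡ 3 and 23 ≡ 3 (mod 4), so (19/23) = −(23/19).
Reduce top mod 19: now compute (4/19).
Pull out 2^2: since 19 ≡ 3 (mod 8), (2/19) = -1, so (2/19)^2 = +1.
Reached (1/19) = 1. Collecting the sign flips along the way, the symbol is -1.

-1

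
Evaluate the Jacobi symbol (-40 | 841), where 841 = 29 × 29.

1

First reduce: -40 ≡ 801 (mod 841).
Reciprocity: 801 ≡ 1 and 841 ≡ 1 (mod 4), so (801/841) = +(841/801).
Reduce top mod 801: now compute (40/801).
Pull out 2^3: since 801 ≡ 1 (mod 8), (2/801) = +1, so (2/801)^3 = +1.
Reciprocity: 5 ≡ 1 and 801 ≡ 1 (mod 4), so (5/801) = +(801/5).
Reduce top mod 5: now compute (1/5).
Reached (1/5) = 1. Collecting the sign flips along the way, the symbol is +1.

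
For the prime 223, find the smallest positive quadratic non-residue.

3

(2/223) = +1, so 2 is a residue.
(3/223) = −1, so 3 is the smallest positive non-residue mod 223.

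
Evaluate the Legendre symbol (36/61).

Euler's criterion: (36/61) ≡ 36^30 (mod 61).
36^2 ≡ 15 (mod 61)
36^4 ≡ 42 (mod 61)
36^8 ≡ 56 (mod 61)
36^16 ≡ 25 (mod 61)
36^30 = 36^(16+8+4+2) ≡ 1 (mod 61).
Result is 1, so (36/61) = 1.

1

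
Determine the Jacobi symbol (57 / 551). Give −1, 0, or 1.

Reciprocity: 57 ≡ 1 and 551 ≡ 3 (mod 4), so (57/551) = +(551/57).
Reduce top mod 57: now compute (38/57).
Pull out 2: since 57 ≡ 1 (mod 8), (2/57) = +1.
Reciprocity: 19 ≡ 3 and 57 ≡ 1 (mod 4), so (19/57) = +(57/19).
Reduce top mod 19: now compute (0/19).
Top reduces to 0: gcd > 1, so the symbol is 0.

0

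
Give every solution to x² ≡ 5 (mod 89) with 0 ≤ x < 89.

89 ≡ 1 (mod 4), so we find a root by search.
Trying successive values, 19² = 361 ≡ 5 (mod 89). The other root is 89 − 19 = 70.

19, 70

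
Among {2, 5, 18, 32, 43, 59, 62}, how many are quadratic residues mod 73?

(2/73) = +1 → QR.
(5/73) = -1 → non-residue.
(18/73) = +1 → QR.
(32/73) = +1 → QR.
(43/73) = -1 → non-residue.
(59/73) = -1 → non-residue.
(62/73) = -1 → non-residue.
Total quadratic residues among the 7: 3.

3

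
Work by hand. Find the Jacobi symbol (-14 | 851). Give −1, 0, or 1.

First reduce: -14 ≡ 837 (mod 851).
Reciprocity: 837 ≡ 1 and 851 ≡ 3 (mod 4), so (837/851) = +(851/837).
Reduce top mod 837: now compute (14/837).
Pull out 2: since 837 ≡ 5 (mod 8), (2/837) = -1.
Reciprocity: 7 ≡ 3 and 837 ≡ 1 (mod 4), so (7/837) = +(837/7).
Reduce top mod 7: now compute (4/7).
Pull out 2^2: since 7 ≡ 7 (mod 8), (2/7) = +1, so (2/7)^2 = +1.
Reached (1/7) = 1. Collecting the sign flips along the way, the symbol is -1.

-1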